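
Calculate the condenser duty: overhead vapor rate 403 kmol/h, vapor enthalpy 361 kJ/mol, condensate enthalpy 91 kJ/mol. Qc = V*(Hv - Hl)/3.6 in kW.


Qc = 403 * (361 - 91) / 3.6 = 403 * 270 / 3.6 = 30220

30220 kW


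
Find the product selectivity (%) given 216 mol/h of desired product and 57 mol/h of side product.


Selectivity = desired / (desired + undesired) * 100
Total products = 216 + 57 = 273 mol/h
S = 216 / 273 * 100
= 0.7912 * 100
= 79.12 %

79.12 %


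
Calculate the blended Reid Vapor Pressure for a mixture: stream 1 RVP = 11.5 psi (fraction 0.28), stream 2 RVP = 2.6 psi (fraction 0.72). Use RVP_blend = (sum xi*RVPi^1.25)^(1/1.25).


Chevron index: RVP_blend = (sum xi*RVPi^1.25)^(1/1.25)
RVP^1.25 terms: 0.28 * 11.5^1.25 + 0.72 * 2.6^1.25 = 8.30678
RVP_blend = 8.30678^(1/1.25) = 5.439

5.439 psi


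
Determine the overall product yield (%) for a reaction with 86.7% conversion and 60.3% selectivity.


Overall yield = conversion (%) * selectivity (%) / 100
Conversion = 86.7%, Selectivity = 60.3%
Y = 86.7 * 60.3 / 100
= 52.2801 %

52.2801 %


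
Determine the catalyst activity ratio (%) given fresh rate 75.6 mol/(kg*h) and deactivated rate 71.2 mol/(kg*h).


Activity (%) = (rate_used / rate_fresh) * 100
rate_used = 71.2, rate_fresh = 75.6
= (71.2 / 75.6) * 100
= 0.9418 * 100 = 94.18

94.18 %


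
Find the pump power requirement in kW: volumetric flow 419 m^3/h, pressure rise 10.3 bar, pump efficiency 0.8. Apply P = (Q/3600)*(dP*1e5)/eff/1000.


Q = 419 / 3600 = 0.116389 m^3/s
P = 0.116389 * (10.3 * 1e5) / 0.8 / 1000 = 149.9

149.9 kW


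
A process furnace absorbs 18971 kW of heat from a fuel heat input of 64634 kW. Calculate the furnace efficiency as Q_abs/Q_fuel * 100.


Furnace efficiency = Q_absorbed / Q_fuel * 100
= 18971 / 64634 * 100 = 29.35

29.35 %


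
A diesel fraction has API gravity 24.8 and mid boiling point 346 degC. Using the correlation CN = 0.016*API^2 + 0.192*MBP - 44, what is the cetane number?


CN = 0.016 * 24.8^2 + 0.192 * 346 - 44
CN = 9.84064 + 66.432 - 44 = 32.27264

32.27264


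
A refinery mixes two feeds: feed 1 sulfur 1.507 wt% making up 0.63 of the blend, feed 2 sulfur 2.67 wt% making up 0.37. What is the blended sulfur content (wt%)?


Linear sulfur blending: S_blend = x1*S1 + x2*S2
Contribution 1: 0.63 * 1.507 = 0.94941 wt%
Contribution 2: 0.37 * 2.67 = 0.9879 wt%
S_blend = 0.94941 + 0.9879 = 1.93731

1.93731 wt%


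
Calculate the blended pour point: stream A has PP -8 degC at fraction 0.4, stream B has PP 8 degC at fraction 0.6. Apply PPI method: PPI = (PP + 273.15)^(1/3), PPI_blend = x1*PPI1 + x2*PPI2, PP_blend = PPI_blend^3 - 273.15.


PPI_1 = (-8 + 273.15)^(1/3) = 6.42437
PPI_2 = (8 + 273.15)^(1/3) = 6.551077
PPI_blend = 0.4 * 6.42437 + 0.6 * 6.551077 = 6.500394
PP_blend = 6.500394^3 - 273.15 = 274.6749 - 273.15 = 1.52

1.52 degC


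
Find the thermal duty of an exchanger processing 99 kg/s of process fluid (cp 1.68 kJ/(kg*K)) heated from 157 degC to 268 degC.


Q = m_dot * cp * delta_T
delta_T = 268 - 157 = 111 K
Q = 99 * 1.68 * 111
= 166.32 * 111
= 18461.52 kW

18461.52 kW


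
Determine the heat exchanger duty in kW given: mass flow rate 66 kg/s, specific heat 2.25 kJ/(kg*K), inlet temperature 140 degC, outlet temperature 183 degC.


Q = m_dot * cp * delta_T
delta_T = 183 - 140 = 43 K
Q = 66 * 2.25 * 43
= 148.5 * 43
= 6385.5 kW

6385.5 kW


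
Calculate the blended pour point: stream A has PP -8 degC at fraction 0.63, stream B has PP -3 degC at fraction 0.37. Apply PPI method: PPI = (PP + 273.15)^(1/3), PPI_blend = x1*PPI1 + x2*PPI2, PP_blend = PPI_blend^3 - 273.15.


PPI_1 = (-8 + 273.15)^(1/3) = 6.42437
PPI_2 = (-3 + 273.15)^(1/3) = 6.464501
PPI_blend = 0.63 * 6.42437 + 0.37 * 6.464501 = 6.439218
PP_blend = 6.439218^3 - 273.15 = 266.9927 - 273.15 = -6.16

-6.16 degC


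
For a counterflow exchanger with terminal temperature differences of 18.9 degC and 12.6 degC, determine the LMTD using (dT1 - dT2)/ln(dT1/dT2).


LMTD = (dT1 - dT2) / ln(dT1/dT2)
= (18.9 - 12.6) / ln(18.9 / 12.6) = 6.3 / 0.405465 = 15.54

15.54 degC


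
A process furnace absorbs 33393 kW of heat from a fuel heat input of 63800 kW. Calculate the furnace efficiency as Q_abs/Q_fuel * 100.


Furnace efficiency = Q_absorbed / Q_fuel * 100
= 33393 / 63800 * 100 = 52.34

52.34 %


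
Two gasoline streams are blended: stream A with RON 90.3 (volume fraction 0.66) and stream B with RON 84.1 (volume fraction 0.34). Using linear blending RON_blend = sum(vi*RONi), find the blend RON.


Linear blending: RON_blend = sum(vi * RONi)
Contribution 1: 0.66 * 90.3 = 59.598
Contribution 2: 0.34 * 84.1 = 28.594
RON_blend = 59.598 + 28.594 = 88.192

88.192


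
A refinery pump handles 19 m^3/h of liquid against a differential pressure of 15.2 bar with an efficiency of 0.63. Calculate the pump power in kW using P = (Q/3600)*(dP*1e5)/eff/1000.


Q = 19 / 3600 = 0.00527778 m^3/s
P = 0.00527778 * (15.2 * 1e5) / 0.63 / 1000 = 12.73

12.73 kW


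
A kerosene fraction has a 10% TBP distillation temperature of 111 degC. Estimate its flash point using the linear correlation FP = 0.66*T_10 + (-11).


FP = 0.66 * 111 + (-11) = 62.26

62.26 degC


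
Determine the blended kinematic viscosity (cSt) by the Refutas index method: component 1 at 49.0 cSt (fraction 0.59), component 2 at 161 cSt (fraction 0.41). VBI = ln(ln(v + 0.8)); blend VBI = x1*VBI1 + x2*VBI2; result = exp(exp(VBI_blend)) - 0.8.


Refutas method: VBN_i = 14.534*ln(ln(visc_i + 0.8)) + 10.975, blended linearly by mass fraction; since VBN is linear in VBI_i = ln(ln(visc_i + 0.8)) and the fractions sum to 1, blend VBI directly: visc = exp(exp(VBI_blend)) - 0.8
VBI_1 = ln(ln(49.0 + 0.8)) = 1.36303
VBI_2 = ln(ln(161 + 0.8)) = 1.62656
VBI_blend = 0.59 * 1.36303 + 0.41 * 1.62656 = 1.47108
visc_blend = exp(exp(1.47108)) - 0.8 = 76.98

76.98 cSt


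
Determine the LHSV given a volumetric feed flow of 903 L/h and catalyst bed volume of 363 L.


LHSV = volumetric feed rate / catalyst volume
= 903 L/h / 363 L
= 2.488 h^-1

2.488 h^-1


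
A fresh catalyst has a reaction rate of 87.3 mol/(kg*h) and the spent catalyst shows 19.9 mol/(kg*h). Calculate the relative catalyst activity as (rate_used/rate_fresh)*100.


Activity (%) = (rate_used / rate_fresh) * 100
rate_used = 19.9, rate_fresh = 87.3
= (19.9 / 87.3) * 100
= 0.2279 * 100 = 22.79

22.79 %


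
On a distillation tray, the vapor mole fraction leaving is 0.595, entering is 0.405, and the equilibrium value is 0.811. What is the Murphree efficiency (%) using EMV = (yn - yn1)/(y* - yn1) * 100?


Murphree vapor efficiency: EMV = (y_n - y_(n-1)) / (y*_n - y_(n-1)) * 100
EMV = (0.595 - 0.405) / (0.811 - 0.405) * 100 = 0.19 / 0.406 * 100 = 46.80

46.80 %


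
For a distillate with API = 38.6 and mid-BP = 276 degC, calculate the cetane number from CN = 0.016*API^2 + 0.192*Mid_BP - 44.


CN = 0.016 * 38.6^2 + 0.192 * 276 - 44
CN = 23.83936 + 52.992 - 44 = 32.83136

32.83136


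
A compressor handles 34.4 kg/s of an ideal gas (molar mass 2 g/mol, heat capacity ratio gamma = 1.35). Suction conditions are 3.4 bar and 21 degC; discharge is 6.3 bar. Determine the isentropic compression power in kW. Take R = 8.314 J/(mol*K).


Isentropic work: W = m*(gamma/(gamma-1))*(R*T1/MW)*((P2/P1)^((gamma-1)/gamma) - 1)
T1 = 21 + 273.15 = 294.15 K
Pressure ratio = 6.3 / 3.4 = 1.85294
Exponent = (1.35 - 1)/1.35 = 0.259259
(P2/P1)^exp - 1 = 1.85294^0.259259 - 1 = 0.173398
W = 34.4 * 1.35 / 0.35 * 8.314 * 294.15 / 2 * 0.173398 = 28130

28130 kW


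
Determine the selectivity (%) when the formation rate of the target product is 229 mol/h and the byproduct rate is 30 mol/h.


Selectivity = desired / (desired + undesired) * 100
Total products = 229 + 30 = 259 mol/h
S = 229 / 259 * 100
= 0.8842 * 100
= 88.42 %

88.42 %


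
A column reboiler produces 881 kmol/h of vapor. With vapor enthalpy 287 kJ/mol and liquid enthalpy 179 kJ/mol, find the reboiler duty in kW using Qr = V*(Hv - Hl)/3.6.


Qr = 881 * (287 - 179) / 3.6 = 881 * 108 / 3.6 = 26430

26430 kW


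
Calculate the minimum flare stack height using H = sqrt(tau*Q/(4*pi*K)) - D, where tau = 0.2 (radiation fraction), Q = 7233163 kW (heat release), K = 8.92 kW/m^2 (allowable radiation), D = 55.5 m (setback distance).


tau*Q/(4*pi*K) = 0.2 * 7233163 / (4 * pi * 8.92) = 12905.8
sqrt(12905.8) = 113.604
H = 113.604 - 55.5 = 58.10

58.10 m


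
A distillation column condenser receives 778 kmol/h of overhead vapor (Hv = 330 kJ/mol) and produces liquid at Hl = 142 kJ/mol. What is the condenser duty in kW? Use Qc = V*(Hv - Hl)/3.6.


Qc = 778 * (330 - 142) / 3.6 = 778 * 188 / 3.6 = 40630

40630 kW


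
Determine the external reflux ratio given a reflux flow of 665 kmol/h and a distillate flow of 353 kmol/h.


Reflux ratio definition: R = L / D (liquid returned / distillate withdrawn)
L = 665 kmol/h, D = 353 kmol/h
R = 665 / 353 = 1.884

1.884


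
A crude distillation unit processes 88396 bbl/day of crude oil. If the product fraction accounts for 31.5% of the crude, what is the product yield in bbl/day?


Crude throughput = 88396 bbl/day
Fraction yield = 31.5%
yield = throughput * fraction / 100
yield = 88396 * 31.5 / 100 = 27844.74

27844.74 bbl/day


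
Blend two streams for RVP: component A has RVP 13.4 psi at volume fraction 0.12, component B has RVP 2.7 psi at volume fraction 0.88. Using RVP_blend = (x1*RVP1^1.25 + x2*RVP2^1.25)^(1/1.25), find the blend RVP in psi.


Chevron index: RVP_blend = (sum xi*RVPi^1.25)^(1/1.25)
RVP^1.25 terms: 0.12 * 13.4^1.25 + 0.88 * 2.7^1.25 = 6.12224
RVP_blend = 6.12224^(1/1.25) = 4.261

4.261 psi


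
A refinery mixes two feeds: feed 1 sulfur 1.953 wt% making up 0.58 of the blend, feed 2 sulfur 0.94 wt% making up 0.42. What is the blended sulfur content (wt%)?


Linear sulfur blending: S_blend = x1*S1 + x2*S2
Contribution 1: 0.58 * 1.953 = 1.13274 wt%
Contribution 2: 0.42 * 0.94 = 0.3948 wt%
S_blend = 1.13274 + 0.3948 = 1.52754

1.52754 wt%


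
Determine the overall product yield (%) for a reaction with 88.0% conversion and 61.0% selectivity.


Overall yield = conversion (%) * selectivity (%) / 100
Conversion = 88.0%, Selectivity = 61.0%
Y = 88.0 * 61.0 / 100
= 53.68 %

53.68 %


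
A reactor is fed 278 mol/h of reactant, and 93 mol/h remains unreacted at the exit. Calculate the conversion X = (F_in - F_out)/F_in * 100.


X = (F_in - F_out) / F_in * 100
Moles reacted = 278 - 93 = 185
X = 185 / 278 * 100
= 0.6655 * 100
= 66.55 %

66.55 %


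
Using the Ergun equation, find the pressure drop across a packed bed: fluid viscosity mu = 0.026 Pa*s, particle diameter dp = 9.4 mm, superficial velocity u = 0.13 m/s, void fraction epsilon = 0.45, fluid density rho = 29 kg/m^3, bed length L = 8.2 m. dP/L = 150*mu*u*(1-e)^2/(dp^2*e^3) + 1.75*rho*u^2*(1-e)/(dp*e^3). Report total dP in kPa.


dp = 9.4 mm = 0.0094 m
Viscous term = 150*0.026*0.13*(1-0.45)^2 / (0.0094^2*0.45^3) = 19047.6
Inertial term = 1.75*29*0.13^2*(1-0.45) / (0.0094*0.45^3) = 550.706
dP/L = 19047.6 + 550.706 = 19598.3 Pa/m
dP = 19598.3 * 8.2 / 1000 = 160.7 kPa

160.7 kPa


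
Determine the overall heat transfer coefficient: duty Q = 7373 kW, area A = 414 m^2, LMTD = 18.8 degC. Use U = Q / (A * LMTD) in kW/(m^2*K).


From Q = U*A*LMTD, U = Q / (A * LMTD)
U = 7373 / (414 * 18.8) = 7373 / 7783.2 = 0.9473

0.9473 kW/(m^2*K)


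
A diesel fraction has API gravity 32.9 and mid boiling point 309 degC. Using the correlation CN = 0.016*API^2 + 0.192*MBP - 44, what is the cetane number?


CN = 0.016 * 32.9^2 + 0.192 * 309 - 44
CN = 17.31856 + 59.328 - 44 = 32.64656

32.64656


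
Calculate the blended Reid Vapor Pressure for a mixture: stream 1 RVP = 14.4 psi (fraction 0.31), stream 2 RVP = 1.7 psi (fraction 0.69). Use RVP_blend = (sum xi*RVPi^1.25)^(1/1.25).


Chevron index: RVP_blend = (sum xi*RVPi^1.25)^(1/1.25)
RVP^1.25 terms: 0.31 * 14.4^1.25 + 0.69 * 1.7^1.25 = 10.0353
RVP_blend = 10.0353^(1/1.25) = 6.327

6.327 psi


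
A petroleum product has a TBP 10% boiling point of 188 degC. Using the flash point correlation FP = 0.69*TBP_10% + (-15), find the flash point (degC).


FP = 0.69 * 188 + (-15) = 114.72

114.72 degC


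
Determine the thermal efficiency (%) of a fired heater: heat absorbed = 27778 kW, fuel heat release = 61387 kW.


Furnace efficiency = Q_absorbed / Q_fuel * 100
= 27778 / 61387 * 100 = 45.25

45.25 %


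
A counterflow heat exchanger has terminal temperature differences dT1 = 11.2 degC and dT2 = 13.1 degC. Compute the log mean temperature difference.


LMTD = (dT1 - dT2) / ln(dT1/dT2)
= (11.2 - 13.1) / ln(11.2 / 13.1) = -1.9 / -0.156698 = 12.13

12.13 degC


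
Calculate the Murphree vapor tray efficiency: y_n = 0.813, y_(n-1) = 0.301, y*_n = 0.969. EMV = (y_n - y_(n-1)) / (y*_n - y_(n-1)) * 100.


Murphree vapor efficiency: EMV = (y_n - y_(n-1)) / (y*_n - y_(n-1)) * 100
EMV = (0.813 - 0.301) / (0.969 - 0.301) * 100 = 0.512 / 0.668 * 100 = 76.65

76.65 %


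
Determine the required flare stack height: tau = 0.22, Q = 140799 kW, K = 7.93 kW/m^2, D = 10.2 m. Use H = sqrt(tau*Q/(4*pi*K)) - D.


tau*Q/(4*pi*K) = 0.22 * 140799 / (4 * pi * 7.93) = 310.842
sqrt(310.842) = 17.6307
H = 17.6307 - 10.2 = 7.431

7.431 m


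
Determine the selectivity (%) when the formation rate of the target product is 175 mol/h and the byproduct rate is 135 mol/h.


Selectivity = desired / (desired + undesired) * 100
Total products = 175 + 135 = 310 mol/h
S = 175 / 310 * 100
= 0.5645 * 100
= 56.45 %

56.45 %


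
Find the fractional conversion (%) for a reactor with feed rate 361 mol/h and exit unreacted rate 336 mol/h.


X = (F_in - F_out) / F_in * 100
Moles reacted = 361 - 336 = 25
X = 25 / 361 * 100
= 0.06925 * 100
= 6.925 %

6.925 %


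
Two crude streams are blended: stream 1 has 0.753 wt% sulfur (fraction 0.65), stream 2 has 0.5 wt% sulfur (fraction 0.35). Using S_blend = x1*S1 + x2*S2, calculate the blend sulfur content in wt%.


Linear sulfur blending: S_blend = x1*S1 + x2*S2
Contribution 1: 0.65 * 0.753 = 0.48945 wt%
Contribution 2: 0.35 * 0.5 = 0.175 wt%
S_blend = 0.48945 + 0.175 = 0.66445

0.66445 wt%


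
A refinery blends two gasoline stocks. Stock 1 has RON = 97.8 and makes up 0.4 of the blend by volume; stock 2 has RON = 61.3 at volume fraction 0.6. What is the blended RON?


Linear blending: RON_blend = sum(vi * RONi)
Contribution 1: 0.4 * 97.8 = 39.12
Contribution 2: 0.6 * 61.3 = 36.78
RON_blend = 39.12 + 36.78 = 75.9

75.9


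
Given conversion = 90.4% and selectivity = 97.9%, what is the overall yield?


Overall yield = conversion (%) * selectivity (%) / 100
Conversion = 90.4%, Selectivity = 97.9%
Y = 90.4 * 97.9 / 100
= 88.5016 %

88.5016 %


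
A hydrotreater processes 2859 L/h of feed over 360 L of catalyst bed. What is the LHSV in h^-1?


LHSV = volumetric feed rate / catalyst volume
= 2859 L/h / 360 L
= 7.942 h^-1

7.942 h^-1


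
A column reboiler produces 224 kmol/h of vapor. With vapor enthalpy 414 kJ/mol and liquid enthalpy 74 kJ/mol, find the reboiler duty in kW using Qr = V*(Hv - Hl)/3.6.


Qr = 224 * (414 - 74) / 3.6 = 224 * 340 / 3.6 = 21160

21160 kW


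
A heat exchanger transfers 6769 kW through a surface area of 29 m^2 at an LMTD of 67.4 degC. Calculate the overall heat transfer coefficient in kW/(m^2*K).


From Q = U*A*LMTD, U = Q / (A * LMTD)
U = 6769 / (29 * 67.4) = 6769 / 1954.6 = 3.463

3.463 kW/(m^2*K)


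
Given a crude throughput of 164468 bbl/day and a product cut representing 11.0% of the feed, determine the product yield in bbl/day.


Crude throughput = 164468 bbl/day
Fraction yield = 11.0%
yield = throughput * fraction / 100
yield = 164468 * 11.0 / 100 = 18091.48

18091.48 bbl/day


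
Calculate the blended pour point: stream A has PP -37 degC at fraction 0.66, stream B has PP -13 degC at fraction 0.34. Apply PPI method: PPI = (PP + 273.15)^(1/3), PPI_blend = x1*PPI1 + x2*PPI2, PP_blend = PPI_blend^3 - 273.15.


PPI_1 = (-37 + 273.15)^(1/3) = 6.181056
PPI_2 = (-13 + 273.15)^(1/3) = 6.383731
PPI_blend = 0.66 * 6.181056 + 0.34 * 6.383731 = 6.249966
PP_blend = 6.249966^3 - 273.15 = 244.1366 - 273.15 = -29.01

-29.01 degC


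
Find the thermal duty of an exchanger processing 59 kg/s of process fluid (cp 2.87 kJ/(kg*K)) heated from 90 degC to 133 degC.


Q = m_dot * cp * delta_T
delta_T = 133 - 90 = 43 K
Q = 59 * 2.87 * 43
= 169.33 * 43
= 7281.19 kW

7281.19 kW


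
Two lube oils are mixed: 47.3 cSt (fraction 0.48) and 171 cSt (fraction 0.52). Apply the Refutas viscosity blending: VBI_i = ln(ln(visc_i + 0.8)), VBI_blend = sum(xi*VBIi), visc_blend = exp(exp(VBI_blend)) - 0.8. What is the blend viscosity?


Refutas method: VBN_i = 14.534*ln(ln(visc_i + 0.8)) + 10.975, blended linearly by mass fraction; since VBN is linear in VBI_i = ln(ln(visc_i + 0.8)) and the fractions sum to 1, blend VBI directly: visc = exp(exp(VBI_blend)) - 0.8
VBI_1 = ln(ln(47.3 + 0.8)) = 1.3541
VBI_2 = ln(ln(171 + 0.8)) = 1.63828
VBI_blend = 0.48 * 1.3541 + 0.52 * 1.63828 = 1.50187
visc_blend = exp(exp(1.50187)) - 0.8 = 88.33

88.33 cSt


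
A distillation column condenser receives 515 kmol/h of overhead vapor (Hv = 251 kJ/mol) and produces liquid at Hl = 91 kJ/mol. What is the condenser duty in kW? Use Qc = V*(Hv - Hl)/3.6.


Qc = 515 * (251 - 91) / 3.6 = 515 * 160 / 3.6 = 22890

22890 kW


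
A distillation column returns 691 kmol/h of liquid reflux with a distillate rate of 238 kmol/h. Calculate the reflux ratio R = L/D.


Reflux ratio definition: R = L / D (liquid returned / distillate withdrawn)
L = 691 kmol/h, D = 238 kmol/h
R = 691 / 238 = 2.903

2.903


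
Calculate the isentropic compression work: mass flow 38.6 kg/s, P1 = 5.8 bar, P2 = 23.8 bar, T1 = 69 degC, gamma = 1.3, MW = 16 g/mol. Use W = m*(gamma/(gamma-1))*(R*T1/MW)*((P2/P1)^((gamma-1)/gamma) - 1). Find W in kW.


Isentropic work: W = m*(gamma/(gamma-1))*(R*T1/MW)*((P2/P1)^((gamma-1)/gamma) - 1)
T1 = 69 + 273.15 = 342.15 K
Pressure ratio = 23.8 / 5.8 = 4.10345
Exponent = (1.3 - 1)/1.3 = 0.230769
(P2/P1)^exp - 1 = 4.10345^0.230769 - 1 = 0.385147
W = 38.6 * 1.3 / 0.3 * 8.314 * 342.15 / 16 * 0.385147 = 11450

11450 kW


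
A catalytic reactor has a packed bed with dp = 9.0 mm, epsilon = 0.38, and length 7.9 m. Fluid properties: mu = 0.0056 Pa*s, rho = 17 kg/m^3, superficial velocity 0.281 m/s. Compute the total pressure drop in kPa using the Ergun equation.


dp = 9.0 mm = 0.009 m
Viscous term = 150*0.0056*0.281*(1-0.38)^2 / (0.009^2*0.38^3) = 20414.2
Inertial term = 1.75*17*0.281^2*(1-0.38) / (0.009*0.38^3) = 2949.16
dP/L = 20414.2 + 2949.16 = 23363.4 Pa/m
dP = 23363.4 * 7.9 / 1000 = 184.6 kPa

184.6 kPa


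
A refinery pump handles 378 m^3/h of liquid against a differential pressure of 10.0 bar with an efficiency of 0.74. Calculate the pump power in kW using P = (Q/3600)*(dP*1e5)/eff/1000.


Q = 378 / 3600 = 0.105 m^3/s
P = 0.105 * (10.0 * 1e5) / 0.74 / 1000 = 141.9

141.9 kW


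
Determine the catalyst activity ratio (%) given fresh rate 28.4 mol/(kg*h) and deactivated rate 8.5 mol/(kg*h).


Activity (%) = (rate_used / rate_fresh) * 100
rate_used = 8.5, rate_fresh = 28.4
= (8.5 / 28.4) * 100
= 0.2993 * 100 = 29.93

29.93 %


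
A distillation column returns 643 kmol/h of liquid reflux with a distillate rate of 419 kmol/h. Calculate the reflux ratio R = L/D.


Reflux ratio definition: R = L / D (liquid returned / distillate withdrawn)
L = 643 kmol/h, D = 419 kmol/h
R = 643 / 419 = 1.535

1.535


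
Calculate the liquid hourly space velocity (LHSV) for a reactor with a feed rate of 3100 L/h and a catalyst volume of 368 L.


LHSV = volumetric feed rate / catalyst volume
= 3100 L/h / 368 L
= 8.424 h^-1

8.424 h^-1


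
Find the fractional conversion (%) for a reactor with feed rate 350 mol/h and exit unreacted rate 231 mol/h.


X = (F_in - F_out) / F_in * 100
Moles reacted = 350 - 231 = 119
X = 119 / 350 * 100
= 0.3400 * 100
= 34.00 %

34.00 %


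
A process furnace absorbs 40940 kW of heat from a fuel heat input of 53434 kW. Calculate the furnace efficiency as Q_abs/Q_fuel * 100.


Furnace efficiency = Q_absorbed / Q_fuel * 100
= 40940 / 53434 * 100 = 76.62

76.62 %


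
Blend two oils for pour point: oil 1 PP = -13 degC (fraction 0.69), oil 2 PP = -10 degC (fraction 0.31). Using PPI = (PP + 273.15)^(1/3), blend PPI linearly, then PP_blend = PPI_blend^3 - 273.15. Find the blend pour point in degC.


PPI_1 = (-13 + 273.15)^(1/3) = 6.383731
PPI_2 = (-10 + 273.15)^(1/3) = 6.408176
PPI_blend = 0.69 * 6.383731 + 0.31 * 6.408176 = 6.391309
PP_blend = 6.391309^3 - 273.15 = 261.0775 - 273.15 = -12.07

-12.07 degC


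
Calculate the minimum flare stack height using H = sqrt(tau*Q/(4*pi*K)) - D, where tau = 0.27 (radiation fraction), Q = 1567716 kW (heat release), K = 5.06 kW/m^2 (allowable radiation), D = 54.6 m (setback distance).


tau*Q/(4*pi*K) = 0.27 * 1567716 / (4 * pi * 5.06) = 6656.88
sqrt(6656.88) = 81.5897
H = 81.5897 - 54.6 = 26.99

26.99 m


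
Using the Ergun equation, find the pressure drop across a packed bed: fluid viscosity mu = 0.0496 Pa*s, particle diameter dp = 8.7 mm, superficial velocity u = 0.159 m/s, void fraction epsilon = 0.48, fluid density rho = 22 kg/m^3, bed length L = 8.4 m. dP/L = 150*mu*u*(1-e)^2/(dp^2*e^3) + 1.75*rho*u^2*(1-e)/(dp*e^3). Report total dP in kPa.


dp = 8.7 mm = 0.0087 m
Viscous term = 150*0.0496*0.159*(1-0.48)^2 / (0.0087^2*0.48^3) = 38213.3
Inertial term = 1.75*22*0.159^2*(1-0.48) / (0.0087*0.48^3) = 526.036
dP/L = 38213.3 + 526.036 = 38739.3 Pa/m
dP = 38739.3 * 8.4 / 1000 = 325.4 kPa

325.4 kPa


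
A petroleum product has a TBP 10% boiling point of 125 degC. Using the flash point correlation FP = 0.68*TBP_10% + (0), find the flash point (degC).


FP = 0.68 * 125 + (0) = 85

85 degC


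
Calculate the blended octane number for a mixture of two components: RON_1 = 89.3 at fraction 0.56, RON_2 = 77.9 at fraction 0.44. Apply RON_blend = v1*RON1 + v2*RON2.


Linear blending: RON_blend = sum(vi * RONi)
Contribution 1: 0.56 * 89.3 = 50.008
Contribution 2: 0.44 * 77.9 = 34.276
RON_blend = 50.008 + 34.276 = 84.284

84.284


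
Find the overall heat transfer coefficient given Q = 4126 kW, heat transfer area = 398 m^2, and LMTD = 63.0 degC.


From Q = U*A*LMTD, U = Q / (A * LMTD)
U = 4126 / (398 * 63.0) = 4126 / 25074 = 0.1646

0.1646 kW/(m^2*K)


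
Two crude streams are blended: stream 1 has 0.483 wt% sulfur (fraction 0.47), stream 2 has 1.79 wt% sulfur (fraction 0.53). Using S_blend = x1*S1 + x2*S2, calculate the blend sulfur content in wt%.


Linear sulfur blending: S_blend = x1*S1 + x2*S2
Contribution 1: 0.47 * 0.483 = 0.22701 wt%
Contribution 2: 0.53 * 1.79 = 0.9487 wt%
S_blend = 0.22701 + 0.9487 = 1.17571

1.17571 wt%


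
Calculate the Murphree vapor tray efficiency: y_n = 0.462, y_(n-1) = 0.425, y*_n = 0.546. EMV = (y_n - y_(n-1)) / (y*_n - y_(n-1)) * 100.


Murphree vapor efficiency: EMV = (y_n - y_(n-1)) / (y*_n - y_(n-1)) * 100
EMV = (0.462 - 0.425) / (0.546 - 0.425) * 100 = 0.037 / 0.121 * 100 = 30.58

30.58 %


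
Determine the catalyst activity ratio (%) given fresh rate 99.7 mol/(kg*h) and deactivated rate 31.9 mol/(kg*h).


Activity (%) = (rate_used / rate_fresh) * 100
rate_used = 31.9, rate_fresh = 99.7
= (31.9 / 99.7) * 100
= 0.3200 * 100 = 32.00

32.00 %


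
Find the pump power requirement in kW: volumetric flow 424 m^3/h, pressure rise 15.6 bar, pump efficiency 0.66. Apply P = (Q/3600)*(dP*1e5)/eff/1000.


Q = 424 / 3600 = 0.117778 m^3/s
P = 0.117778 * (15.6 * 1e5) / 0.66 / 1000 = 278.4

278.4 kW


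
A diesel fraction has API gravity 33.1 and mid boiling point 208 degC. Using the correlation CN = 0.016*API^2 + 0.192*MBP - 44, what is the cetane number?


CN = 0.016 * 33.1^2 + 0.192 * 208 - 44
CN = 17.52976 + 39.936 - 44 = 13.46576

13.46576


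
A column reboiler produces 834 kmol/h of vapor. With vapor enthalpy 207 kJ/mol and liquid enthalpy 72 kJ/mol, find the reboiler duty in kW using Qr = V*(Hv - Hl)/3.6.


Qr = 834 * (207 - 72) / 3.6 = 834 * 135 / 3.6 = 31280

31280 kW


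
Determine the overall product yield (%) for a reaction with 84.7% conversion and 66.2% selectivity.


Overall yield = conversion (%) * selectivity (%) / 100
Conversion = 84.7%, Selectivity = 66.2%
Y = 84.7 * 66.2 / 100
= 56.0714 %

56.0714 %


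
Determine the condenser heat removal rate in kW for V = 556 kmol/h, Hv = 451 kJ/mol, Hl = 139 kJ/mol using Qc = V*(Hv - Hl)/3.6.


Qc = 556 * (451 - 139) / 3.6 = 556 * 312 / 3.6 = 48190

48190 kW


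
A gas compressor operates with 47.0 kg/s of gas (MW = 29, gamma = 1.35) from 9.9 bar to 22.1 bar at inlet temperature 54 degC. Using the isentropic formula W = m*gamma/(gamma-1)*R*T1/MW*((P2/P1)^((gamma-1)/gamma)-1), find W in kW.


Isentropic work: W = m*(gamma/(gamma-1))*(R*T1/MW)*((P2/P1)^((gamma-1)/gamma) - 1)
T1 = 54 + 273.15 = 327.15 K
Pressure ratio = 22.1 / 9.9 = 2.23232
Exponent = (1.35 - 1)/1.35 = 0.259259
(P2/P1)^exp - 1 = 2.23232^0.259259 - 1 = 0.231454
W = 47.0 * 1.35 / 0.35 * 8.314 * 327.15 / 29 * 0.231454 = 3935

3935 kW


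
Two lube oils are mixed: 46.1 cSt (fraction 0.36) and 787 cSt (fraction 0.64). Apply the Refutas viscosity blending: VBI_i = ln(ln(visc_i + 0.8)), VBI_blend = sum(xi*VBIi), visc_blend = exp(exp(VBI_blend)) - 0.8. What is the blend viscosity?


Refutas method: VBN_i = 14.534*ln(ln(visc_i + 0.8)) + 10.975, blended linearly by mass fraction; since VBN is linear in VBI_i = ln(ln(visc_i + 0.8)) and the fractions sum to 1, blend VBI directly: visc = exp(exp(VBI_blend)) - 0.8
VBI_1 = ln(ln(46.1 + 0.8)) = 1.34756
VBI_2 = ln(ln(787 + 0.8)) = 1.89751
VBI_blend = 0.36 * 1.34756 + 0.64 * 1.89751 = 1.69953
visc_blend = exp(exp(1.69953)) - 0.8 = 237.0

237.0 cSt


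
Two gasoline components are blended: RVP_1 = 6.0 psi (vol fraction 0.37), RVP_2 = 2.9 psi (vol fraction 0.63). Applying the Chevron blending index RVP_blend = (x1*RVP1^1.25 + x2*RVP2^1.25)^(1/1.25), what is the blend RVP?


Chevron index: RVP_blend = (sum xi*RVPi^1.25)^(1/1.25)
RVP^1.25 terms: 0.37 * 6.0^1.25 + 0.63 * 2.9^1.25 = 5.85866
RVP_blend = 5.85866^(1/1.25) = 4.114

4.114 psi


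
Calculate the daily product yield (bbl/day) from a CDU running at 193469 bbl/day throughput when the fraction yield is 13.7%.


Crude throughput = 193469 bbl/day
Fraction yield = 13.7%
yield = throughput * fraction / 100
yield = 193469 * 13.7 / 100 = 26505.253

26505.253 bbl/day


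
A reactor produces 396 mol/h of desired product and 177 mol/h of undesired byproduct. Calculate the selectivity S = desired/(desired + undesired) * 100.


Selectivity = desired / (desired + undesired) * 100
Total products = 396 + 177 = 573 mol/h
S = 396 / 573 * 100
= 0.6911 * 100
= 69.11 %

69.11 %


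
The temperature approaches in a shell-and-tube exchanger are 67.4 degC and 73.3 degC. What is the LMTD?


LMTD = (dT1 - dT2) / ln(dT1/dT2)
= (67.4 - 73.3) / ln(67.4 / 73.3) = -5.9 / -0.0839156 = 70.31

70.31 degC


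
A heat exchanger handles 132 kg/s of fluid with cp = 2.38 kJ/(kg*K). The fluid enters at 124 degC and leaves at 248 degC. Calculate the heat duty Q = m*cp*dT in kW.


Q = m_dot * cp * delta_T
delta_T = 248 - 124 = 124 K
Q = 132 * 2.38 * 124
= 314.16 * 124
= 38955.84 kW

38955.84 kW


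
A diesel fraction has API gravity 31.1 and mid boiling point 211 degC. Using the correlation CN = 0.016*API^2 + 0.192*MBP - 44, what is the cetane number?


CN = 0.016 * 31.1^2 + 0.192 * 211 - 44
CN = 15.47536 + 40.512 - 44 = 11.98736

11.98736


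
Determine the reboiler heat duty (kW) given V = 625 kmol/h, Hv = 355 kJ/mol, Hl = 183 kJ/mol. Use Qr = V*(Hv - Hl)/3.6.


Qr = 625 * (355 - 183) / 3.6 = 625 * 172 / 3.6 = 29860

29860 kW


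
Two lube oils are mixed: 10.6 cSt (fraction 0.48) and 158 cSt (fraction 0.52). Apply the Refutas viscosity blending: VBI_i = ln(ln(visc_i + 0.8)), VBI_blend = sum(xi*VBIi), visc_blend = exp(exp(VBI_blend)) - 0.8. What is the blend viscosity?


Refutas method: VBN_i = 14.534*ln(ln(visc_i + 0.8)) + 10.975, blended linearly by mass fraction; since VBN is linear in VBI_i = ln(ln(visc_i + 0.8)) and the fractions sum to 1, blend VBI directly: visc = exp(exp(VBI_blend)) - 0.8
VBI_1 = ln(ln(10.6 + 0.8)) = 0.889377
VBI_2 = ln(ln(158 + 0.8)) = 1.62288
VBI_blend = 0.48 * 0.889377 + 0.52 * 1.62288 = 1.2708
visc_blend = exp(exp(1.2708)) - 0.8 = 34.49

34.49 cSt


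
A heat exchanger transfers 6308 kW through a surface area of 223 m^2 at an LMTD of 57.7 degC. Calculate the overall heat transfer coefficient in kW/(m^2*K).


From Q = U*A*LMTD, U = Q / (A * LMTD)
U = 6308 / (223 * 57.7) = 6308 / 12867.1 = 0.4902

0.4902 kW/(m^2*K)


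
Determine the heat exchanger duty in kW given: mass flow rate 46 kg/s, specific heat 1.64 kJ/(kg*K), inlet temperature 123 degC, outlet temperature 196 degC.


Q = m_dot * cp * delta_T
delta_T = 196 - 123 = 73 K
Q = 46 * 1.64 * 73
= 75.44 * 73
= 5507.12 kW

5507.12 kW


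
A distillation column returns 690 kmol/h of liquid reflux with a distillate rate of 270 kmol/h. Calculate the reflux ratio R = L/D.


Reflux ratio definition: R = L / D (liquid returned / distillate withdrawn)
L = 690 kmol/h, D = 270 kmol/h
R = 690 / 270 = 2.556

2.556


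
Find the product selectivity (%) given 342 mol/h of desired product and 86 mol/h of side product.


Selectivity = desired / (desired + undesired) * 100
Total products = 342 + 86 = 428 mol/h
S = 342 / 428 * 100
= 0.7991 * 100
= 79.91 %

79.91 %


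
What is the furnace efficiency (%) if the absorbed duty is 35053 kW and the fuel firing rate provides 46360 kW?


Furnace efficiency = Q_absorbed / Q_fuel * 100
= 35053 / 46360 * 100 = 75.61

75.61 %


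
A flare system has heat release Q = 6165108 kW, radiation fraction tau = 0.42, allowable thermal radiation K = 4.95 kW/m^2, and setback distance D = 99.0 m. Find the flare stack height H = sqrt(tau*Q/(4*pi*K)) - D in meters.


tau*Q/(4*pi*K) = 0.42 * 6165108 / (4 * pi * 4.95) = 41627
sqrt(41627) = 204.027
H = 204.027 - 99.0 = 105.0

105.0 m


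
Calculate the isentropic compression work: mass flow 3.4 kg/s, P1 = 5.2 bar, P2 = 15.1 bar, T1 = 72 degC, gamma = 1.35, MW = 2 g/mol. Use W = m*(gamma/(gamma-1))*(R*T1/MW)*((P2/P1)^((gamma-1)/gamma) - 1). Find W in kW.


Isentropic work: W = m*(gamma/(gamma-1))*(R*T1/MW)*((P2/P1)^((gamma-1)/gamma) - 1)
T1 = 72 + 273.15 = 345.15 K
Pressure ratio = 15.1 / 5.2 = 2.90385
Exponent = (1.35 - 1)/1.35 = 0.259259
(P2/P1)^exp - 1 = 2.90385^0.259259 - 1 = 0.318348
W = 3.4 * 1.35 / 0.35 * 8.314 * 345.15 / 2 * 0.318348 = 5990

5990 kW


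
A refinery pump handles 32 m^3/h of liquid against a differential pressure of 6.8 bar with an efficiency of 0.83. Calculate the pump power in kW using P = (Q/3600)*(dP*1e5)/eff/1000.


Q = 32 / 3600 = 0.00888889 m^3/s
P = 0.00888889 * (6.8 * 1e5) / 0.83 / 1000 = 7.282

7.282 kW


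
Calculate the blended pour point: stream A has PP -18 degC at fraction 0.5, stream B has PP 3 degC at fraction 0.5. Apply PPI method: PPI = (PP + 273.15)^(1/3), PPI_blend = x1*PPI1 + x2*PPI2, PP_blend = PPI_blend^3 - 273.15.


PPI_1 = (-18 + 273.15)^(1/3) = 6.342569
PPI_2 = (3 + 273.15)^(1/3) = 6.512009
PPI_blend = 0.5 * 6.342569 + 0.5 * 6.512009 = 6.427289
PP_blend = 6.427289^3 - 273.15 = 265.5116 - 273.15 = -7.64

-7.64 degC


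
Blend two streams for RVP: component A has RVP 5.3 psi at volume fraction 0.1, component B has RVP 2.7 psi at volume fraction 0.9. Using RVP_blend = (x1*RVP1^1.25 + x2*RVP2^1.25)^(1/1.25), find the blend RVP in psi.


Chevron index: RVP_blend = (sum xi*RVPi^1.25)^(1/1.25)
RVP^1.25 terms: 0.1 * 5.3^1.25 + 0.9 * 2.7^1.25 = 3.91909
RVP_blend = 3.91909^(1/1.25) = 2.982

2.982 psi


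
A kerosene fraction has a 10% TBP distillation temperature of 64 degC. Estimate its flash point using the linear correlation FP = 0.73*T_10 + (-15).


FP = 0.73 * 64 + (-15) = 31.72

31.72 degC


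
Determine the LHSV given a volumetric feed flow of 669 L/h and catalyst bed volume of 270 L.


LHSV = volumetric feed rate / catalyst volume
= 669 L/h / 270 L
= 2.478 h^-1

2.478 h^-1


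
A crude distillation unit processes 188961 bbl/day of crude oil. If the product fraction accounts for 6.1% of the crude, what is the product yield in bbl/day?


Crude throughput = 188961 bbl/day
Fraction yield = 6.1%
yield = throughput * fraction / 100
yield = 188961 * 6.1 / 100 = 11526.621

11526.621 bbl/day


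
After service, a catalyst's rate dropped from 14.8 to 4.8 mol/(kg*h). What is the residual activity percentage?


Activity (%) = (rate_used / rate_fresh) * 100
rate_used = 4.8, rate_fresh = 14.8
= (4.8 / 14.8) * 100
= 0.3243 * 100 = 32.43

32.43 %


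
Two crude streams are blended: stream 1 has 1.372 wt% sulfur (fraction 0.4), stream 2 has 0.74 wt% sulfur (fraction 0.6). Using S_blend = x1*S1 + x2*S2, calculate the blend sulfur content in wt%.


Linear sulfur blending: S_blend = x1*S1 + x2*S2
Contribution 1: 0.4 * 1.372 = 0.5488 wt%
Contribution 2: 0.6 * 0.74 = 0.444 wt%
S_blend = 0.5488 + 0.444 = 0.9928

0.9928 wt%


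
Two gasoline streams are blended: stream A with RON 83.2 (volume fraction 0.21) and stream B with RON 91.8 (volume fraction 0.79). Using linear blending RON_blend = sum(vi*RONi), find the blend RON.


Linear blending: RON_blend = sum(vi * RONi)
Contribution 1: 0.21 * 83.2 = 17.472
Contribution 2: 0.79 * 91.8 = 72.522
RON_blend = 17.472 + 72.522 = 89.994

89.994


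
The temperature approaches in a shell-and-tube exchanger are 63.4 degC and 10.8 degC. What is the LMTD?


LMTD = (dT1 - dT2) / ln(dT1/dT2)
= (63.4 - 10.8) / ln(63.4 / 10.8) = 52.6 / 1.76992 = 29.72

29.72 degC


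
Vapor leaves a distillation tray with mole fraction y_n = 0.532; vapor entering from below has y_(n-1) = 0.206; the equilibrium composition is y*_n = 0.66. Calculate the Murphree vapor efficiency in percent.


Murphree vapor efficiency: EMV = (y_n - y_(n-1)) / (y*_n - y_(n-1)) * 100
EMV = (0.532 - 0.206) / (0.66 - 0.206) * 100 = 0.326 / 0.454 * 100 = 71.81

71.81 %


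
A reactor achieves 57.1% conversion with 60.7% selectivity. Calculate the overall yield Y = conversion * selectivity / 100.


Overall yield = conversion (%) * selectivity (%) / 100
Conversion = 57.1%, Selectivity = 60.7%
Y = 57.1 * 60.7 / 100
= 34.6597 %

34.6597 %


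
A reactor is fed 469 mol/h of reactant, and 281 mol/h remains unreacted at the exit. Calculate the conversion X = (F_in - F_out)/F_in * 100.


X = (F_in - F_out) / F_in * 100
Moles reacted = 469 - 281 = 188
X = 188 / 469 * 100
= 0.4009 * 100
= 40.09 %

40.09 %


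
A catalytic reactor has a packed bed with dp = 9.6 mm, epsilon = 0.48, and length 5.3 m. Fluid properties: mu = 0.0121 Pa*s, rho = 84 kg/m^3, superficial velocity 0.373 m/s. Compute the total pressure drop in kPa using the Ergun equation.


dp = 9.6 mm = 0.0096 m
Viscous term = 150*0.0121*0.373*(1-0.48)^2 / (0.0096^2*0.48^3) = 17960.8
Inertial term = 1.75*84*0.373^2*(1-0.48) / (0.0096*0.48^3) = 10017.1
dP/L = 17960.8 + 10017.1 = 27977.9 Pa/m
dP = 27977.9 * 5.3 / 1000 = 148.3 kPa

148.3 kPa


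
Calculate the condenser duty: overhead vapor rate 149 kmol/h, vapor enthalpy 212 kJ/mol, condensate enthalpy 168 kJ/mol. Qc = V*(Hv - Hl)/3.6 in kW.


Qc = 149 * (212 - 168) / 3.6 = 149 * 44 / 3.6 = 1821

1821 kW


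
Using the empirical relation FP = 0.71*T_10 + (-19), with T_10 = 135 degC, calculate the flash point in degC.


FP = 0.71 * 135 + (-19) = 76.85

76.85 degC


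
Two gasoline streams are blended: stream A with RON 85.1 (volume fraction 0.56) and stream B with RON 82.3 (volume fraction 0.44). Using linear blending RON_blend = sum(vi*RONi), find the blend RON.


Linear blending: RON_blend = sum(vi * RONi)
Contribution 1: 0.56 * 85.1 = 47.656
Contribution 2: 0.44 * 82.3 = 36.212
RON_blend = 47.656 + 36.212 = 83.868

83.868


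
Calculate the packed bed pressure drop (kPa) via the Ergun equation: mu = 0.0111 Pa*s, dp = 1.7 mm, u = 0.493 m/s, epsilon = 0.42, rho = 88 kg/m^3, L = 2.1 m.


dp = 1.7 mm = 0.0017 m
Viscous term = 150*0.0111*0.493*(1-0.42)^2 / (0.0017^2*0.42^3) = 1289650
Inertial term = 1.75*88*0.493^2*(1-0.42) / (0.0017*0.42^3) = 172364
dP/L = 1289650 + 172364 = 1462010 Pa/m
dP = 1462010 * 2.1 / 1000 = 3070 kPa

3070 kPa


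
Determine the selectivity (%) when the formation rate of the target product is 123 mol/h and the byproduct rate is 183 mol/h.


Selectivity = desired / (desired + undesired) * 100
Total products = 123 + 183 = 306 mol/h
S = 123 / 306 * 100
= 0.4020 * 100
= 40.20 %

40.20 %


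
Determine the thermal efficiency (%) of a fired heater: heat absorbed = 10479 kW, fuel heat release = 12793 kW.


Furnace efficiency = Q_absorbed / Q_fuel * 100
= 10479 / 12793 * 100 = 81.91

81.91 %


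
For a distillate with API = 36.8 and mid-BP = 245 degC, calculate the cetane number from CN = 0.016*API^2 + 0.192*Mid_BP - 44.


CN = 0.016 * 36.8^2 + 0.192 * 245 - 44
CN = 21.66784 + 47.04 - 44 = 24.70784

24.70784


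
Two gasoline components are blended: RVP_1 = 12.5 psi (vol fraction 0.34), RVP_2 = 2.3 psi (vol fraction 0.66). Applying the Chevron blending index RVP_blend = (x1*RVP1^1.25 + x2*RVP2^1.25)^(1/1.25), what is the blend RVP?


Chevron index: RVP_blend = (sum xi*RVPi^1.25)^(1/1.25)
RVP^1.25 terms: 0.34 * 12.5^1.25 + 0.66 * 2.3^1.25 = 9.86069
RVP_blend = 9.86069^(1/1.25) = 6.239

6.239 psi


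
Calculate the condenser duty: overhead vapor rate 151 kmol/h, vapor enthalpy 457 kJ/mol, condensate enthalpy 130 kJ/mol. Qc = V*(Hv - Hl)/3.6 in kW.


Qc = 151 * (457 - 130) / 3.6 = 151 * 327 / 3.6 = 13720

13720 kW


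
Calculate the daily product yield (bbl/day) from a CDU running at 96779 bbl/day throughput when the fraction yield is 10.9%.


Crude throughput = 96779 bbl/day
Fraction yield = 10.9%
yield = throughput * fraction / 100
yield = 96779 * 10.9 / 100 = 10548.911

10548.911 bbl/day


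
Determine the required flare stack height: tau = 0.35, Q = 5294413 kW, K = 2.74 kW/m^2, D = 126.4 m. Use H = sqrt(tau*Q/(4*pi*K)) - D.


tau*Q/(4*pi*K) = 0.35 * 5294413 / (4 * pi * 2.74) = 53817.7
sqrt(53817.7) = 231.986
H = 231.986 - 126.4 = 105.6

105.6 m


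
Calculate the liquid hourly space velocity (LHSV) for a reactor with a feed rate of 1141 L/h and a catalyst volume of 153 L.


LHSV = volumetric feed rate / catalyst volume
= 1141 L/h / 153 L
= 7.458 h^-1

7.458 h^-1


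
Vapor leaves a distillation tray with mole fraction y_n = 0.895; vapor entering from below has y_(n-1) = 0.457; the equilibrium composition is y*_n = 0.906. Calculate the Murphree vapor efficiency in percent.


Murphree vapor efficiency: EMV = (y_n - y_(n-1)) / (y*_n - y_(n-1)) * 100
EMV = (0.895 - 0.457) / (0.906 - 0.457) * 100 = 0.438 / 0.449 * 100 = 97.55

97.55 %


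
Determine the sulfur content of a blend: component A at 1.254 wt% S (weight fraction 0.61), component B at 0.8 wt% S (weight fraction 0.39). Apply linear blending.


Linear sulfur blending: S_blend = x1*S1 + x2*S2
Contribution 1: 0.61 * 1.254 = 0.76494 wt%
Contribution 2: 0.39 * 0.8 = 0.312 wt%
S_blend = 0.76494 + 0.312 = 1.07694

1.07694 wt%


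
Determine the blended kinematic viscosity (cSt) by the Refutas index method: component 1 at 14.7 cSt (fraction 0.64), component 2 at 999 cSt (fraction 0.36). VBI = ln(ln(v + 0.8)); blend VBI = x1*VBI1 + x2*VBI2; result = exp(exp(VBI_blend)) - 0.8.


Refutas method: VBN_i = 14.534*ln(ln(visc_i + 0.8)) + 10.975, blended linearly by mass fraction; since VBN is linear in VBI_i = ln(ln(visc_i + 0.8)) and the fractions sum to 1, blend VBI directly: visc = exp(exp(VBI_blend)) - 0.8
VBI_1 = ln(ln(14.7 + 0.8)) = 1.00826
VBI_2 = ln(ln(999 + 0.8)) = 1.93262
VBI_blend = 0.64 * 1.00826 + 0.36 * 1.93262 = 1.34103
visc_blend = exp(exp(1.34103)) - 0.8 = 44.94

44.94 cSt


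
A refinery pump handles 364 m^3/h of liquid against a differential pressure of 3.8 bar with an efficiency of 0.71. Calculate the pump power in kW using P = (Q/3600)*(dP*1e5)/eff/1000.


Q = 364 / 3600 = 0.101111 m^3/s
P = 0.101111 * (3.8 * 1e5) / 0.71 / 1000 = 54.12

54.12 kW
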